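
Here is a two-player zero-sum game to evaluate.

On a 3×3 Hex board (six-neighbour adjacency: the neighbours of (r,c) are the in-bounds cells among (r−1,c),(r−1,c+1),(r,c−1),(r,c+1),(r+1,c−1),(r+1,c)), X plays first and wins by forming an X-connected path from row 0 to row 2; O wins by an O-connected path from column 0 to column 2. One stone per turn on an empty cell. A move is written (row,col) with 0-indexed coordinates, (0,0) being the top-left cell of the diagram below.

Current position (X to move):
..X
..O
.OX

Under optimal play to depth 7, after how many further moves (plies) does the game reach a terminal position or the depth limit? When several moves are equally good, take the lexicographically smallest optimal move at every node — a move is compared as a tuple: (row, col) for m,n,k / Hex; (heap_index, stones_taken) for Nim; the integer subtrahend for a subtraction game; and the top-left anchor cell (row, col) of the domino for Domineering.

p1 X@[..X/..O/.OX]: (0,0)[X.X/..O/.OX]-1 (0,1)[.XX/..O/.OX]-1 (1,0)[..X/X.O/.OX]-1 (1,1)[..X/.XO/.OX]-1 (2,0)[..X/..O/XOX]+1*
p2 O@[..X/..O/XOX]: (0,0)[O.X/..O/XOX]-1* (0,1)[.OX/..O/XOX]-1 (1,0)[..X/O.O/XOX]-1 (1,1)[..X/.OO/XOX]-1
p3 X@[O.X/..O/XOX]: (0,1)[OXX/..O/XOX]+1* (1,0)[O.X/X.O/XOX]+1 (1,1)[O.X/.XO/XOX]+1
p4 O@[OXX/..O/XOX]: (1,0)[OXX/O.O/XOX]-1* (1,1)[OXX/.OO/XOX]-1
p5 X@[OXX/O.O/XOX]: (1,1)[OXX/OXO/XOX]+1*
p6 O@[OXX/OXO/XOX] terminal -1; root [..X/..O/.OX] d7

PV length from [..X/..O/.OX]: 5 plies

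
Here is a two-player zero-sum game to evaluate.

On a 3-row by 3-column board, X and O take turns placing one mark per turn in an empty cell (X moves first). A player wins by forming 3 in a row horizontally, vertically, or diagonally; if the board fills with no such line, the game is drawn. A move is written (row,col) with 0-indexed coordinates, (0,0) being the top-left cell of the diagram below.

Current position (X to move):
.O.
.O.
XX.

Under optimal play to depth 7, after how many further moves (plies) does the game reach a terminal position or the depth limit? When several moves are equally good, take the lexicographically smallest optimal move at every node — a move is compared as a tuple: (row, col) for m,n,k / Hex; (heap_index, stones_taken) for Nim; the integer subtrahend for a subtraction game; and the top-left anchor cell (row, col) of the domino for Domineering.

ply 1, X at .O./.O./XX. | (0,0)=+1→XO./.O./XX.*; (0,2)=+0→.OX/.O./XX.; (1,0)=+1→.O./XO./XX.; (1,2)=+0→.O./.OX/XX.; (2,2)=+1→.O./.O./XXX
ply 2, O at XO./.O./XX. | (0,2)=-1→XOO/.O./XX.*; (1,0)=-1→XO./OO./XX.; (1,2)=-1→XO./.OO/XX.; (2,2)=-1→XO./.O./XXO
ply 3, X at XOO/.O./XX. | (1,0)=+1→XOO/XO./XX.*; (1,2)=+1→XOO/.OX/XX.; (2,2)=+1→XOO/.O./XXX
ply 4: XOO/XO./XX. is terminal -1 (O); from .O./.O./XX. depth 7

PV length from [.O./.O./XX.]: 3 plies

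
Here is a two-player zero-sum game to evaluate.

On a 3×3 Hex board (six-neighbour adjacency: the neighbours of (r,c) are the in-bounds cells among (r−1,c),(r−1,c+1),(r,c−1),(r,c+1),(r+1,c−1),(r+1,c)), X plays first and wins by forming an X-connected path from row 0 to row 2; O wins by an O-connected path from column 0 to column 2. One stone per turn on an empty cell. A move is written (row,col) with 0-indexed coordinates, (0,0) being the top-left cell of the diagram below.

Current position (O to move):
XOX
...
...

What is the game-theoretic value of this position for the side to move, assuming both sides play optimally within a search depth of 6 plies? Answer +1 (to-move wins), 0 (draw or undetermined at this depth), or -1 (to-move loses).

[XOX/.../...] O move#1: (1,0):-1/XOX/O../...*, (1,1):-1/XOX/.O./..., (1,2):-1/XOX/..O/..., (2,0):-1/XOX/.../O.., (2,1):-1/XOX/.../.O., (2,2):-1/XOX/.../..O
[XOX/O../...] X move#2: (1,1):+1/XOX/OX./...*, (1,2):+1/XOX/O.X/..., (2,0):+1/XOX/O../X.., (2,1):+1/XOX/O../.X., (2,2):+1/XOX/O../..X
[XOX/OX./...] O move#3: (1,2):-1/XOX/OXO/...*, (2,0):-1/XOX/OX./O.., (2,1):-1/XOX/OX./.O., (2,2):-1/XOX/OX./..O
[XOX/OXO/...] X move#4: (2,0):+1/XOX/OXO/X..*, (2,1):+1/XOX/OXO/.X., (2,2):+1/XOX/OXO/..X
[XOX/OXO/X..] end (terminal -1, O#5); searched XOX/.../... to 6

value(XOX/.../..., O) = -1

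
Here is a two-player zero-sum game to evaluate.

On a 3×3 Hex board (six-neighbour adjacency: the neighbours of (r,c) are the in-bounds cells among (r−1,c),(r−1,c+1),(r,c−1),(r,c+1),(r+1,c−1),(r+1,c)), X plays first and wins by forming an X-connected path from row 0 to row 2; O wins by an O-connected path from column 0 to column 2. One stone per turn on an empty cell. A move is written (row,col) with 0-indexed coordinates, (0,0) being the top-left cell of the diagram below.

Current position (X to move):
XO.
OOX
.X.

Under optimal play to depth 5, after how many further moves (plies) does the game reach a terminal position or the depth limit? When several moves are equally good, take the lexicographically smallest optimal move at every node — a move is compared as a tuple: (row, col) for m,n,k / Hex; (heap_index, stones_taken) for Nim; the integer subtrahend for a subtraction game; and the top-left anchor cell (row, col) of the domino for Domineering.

[XO./OOX/.X.] X move#1: (0,2):+1/XOX/OOX/.X.*, (2,0):-1/XO./OOX/XX., (2,2):-1/XO./OOX/.XX
[XOX/OOX/.X.] end (terminal -1, O#2); searched XO./OOX/.X. to 5

PV length from [XO./OOX/.X.]: 1 ply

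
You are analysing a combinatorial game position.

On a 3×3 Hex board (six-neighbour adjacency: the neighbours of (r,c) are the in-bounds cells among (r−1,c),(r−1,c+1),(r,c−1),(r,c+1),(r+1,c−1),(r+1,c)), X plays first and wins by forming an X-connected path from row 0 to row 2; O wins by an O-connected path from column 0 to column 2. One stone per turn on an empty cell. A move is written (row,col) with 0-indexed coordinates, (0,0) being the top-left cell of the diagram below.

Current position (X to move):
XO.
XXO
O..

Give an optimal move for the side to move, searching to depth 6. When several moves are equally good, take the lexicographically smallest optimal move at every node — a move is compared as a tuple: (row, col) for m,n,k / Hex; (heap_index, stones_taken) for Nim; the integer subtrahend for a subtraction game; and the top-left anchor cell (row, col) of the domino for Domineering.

ply 1, X at XO./XXO/O.. | (0,2)=-1→XOX/XXO/O..; (2,1)=+1→XO./XXO/OX.*; (2,2)=-1→XO./XXO/O.X
ply 2: XO./XXO/OX. is terminal -1 (O); from XO./XXO/O.. depth 6

X's best at [XO./XXO/O..]: (2,1)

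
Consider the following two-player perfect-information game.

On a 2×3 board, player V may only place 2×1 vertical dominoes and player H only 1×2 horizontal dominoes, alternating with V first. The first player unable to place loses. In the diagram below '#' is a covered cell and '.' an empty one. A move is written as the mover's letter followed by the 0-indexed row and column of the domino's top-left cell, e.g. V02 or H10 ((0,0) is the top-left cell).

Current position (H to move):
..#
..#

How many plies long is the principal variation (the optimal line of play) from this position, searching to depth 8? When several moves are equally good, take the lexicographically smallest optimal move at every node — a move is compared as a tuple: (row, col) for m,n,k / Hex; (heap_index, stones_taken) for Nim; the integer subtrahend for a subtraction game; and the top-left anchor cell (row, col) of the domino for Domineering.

p1 H@[..#/..#]: H00[###/..#]+1* H10[..#/###]+1
p2 V@[###/..#] terminal -1; root [..#/..#] d8

PV length from [..#/..#]: 1 ply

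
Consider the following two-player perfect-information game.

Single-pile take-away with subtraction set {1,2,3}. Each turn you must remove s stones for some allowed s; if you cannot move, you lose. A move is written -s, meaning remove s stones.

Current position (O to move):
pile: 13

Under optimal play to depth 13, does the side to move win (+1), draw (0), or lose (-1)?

value(13, O) = +1

ply 1, O at 13 | -1=+1→12*; -2=-1→11; -3=-1→10
ply 2, X at 12 | -1=-1→11*; -2=-1→10; -3=-1→9
ply 3, O at 11 | -1=-1→10; -2=-1→9; -3=+1→8*
ply 4, X at 8 | -1=-1→7*; -2=-1→6; -3=-1→5
ply 5, O at 7 | -1=-1→6; -2=-1→5; -3=+1→4*
ply 6, X at 4 | -1=-1→3*; -2=-1→2; -3=-1→1
ply 7, O at 3 | -1=-1→2; -2=-1→1; -3=+1→0*
ply 8: 0 is terminal -1 (X); from 13 depth 13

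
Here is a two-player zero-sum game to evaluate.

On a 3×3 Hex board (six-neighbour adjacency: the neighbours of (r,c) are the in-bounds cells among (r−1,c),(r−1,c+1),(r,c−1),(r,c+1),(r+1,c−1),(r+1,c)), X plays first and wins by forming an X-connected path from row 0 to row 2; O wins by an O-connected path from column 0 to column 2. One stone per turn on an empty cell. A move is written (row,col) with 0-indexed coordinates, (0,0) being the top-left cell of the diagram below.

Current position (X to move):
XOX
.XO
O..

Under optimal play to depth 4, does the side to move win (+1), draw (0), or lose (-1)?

p1 X@[XOX/.XO/O..]: (1,0)[XOX/XXO/O..]-1 (2,1)[XOX/.XO/OX.]+1* (2,2)[XOX/.XO/O.X]-1
p2 O@[XOX/.XO/OX.] terminal -1; root [XOX/.XO/O..] d4

value(XOX/.XO/O.., X) = +1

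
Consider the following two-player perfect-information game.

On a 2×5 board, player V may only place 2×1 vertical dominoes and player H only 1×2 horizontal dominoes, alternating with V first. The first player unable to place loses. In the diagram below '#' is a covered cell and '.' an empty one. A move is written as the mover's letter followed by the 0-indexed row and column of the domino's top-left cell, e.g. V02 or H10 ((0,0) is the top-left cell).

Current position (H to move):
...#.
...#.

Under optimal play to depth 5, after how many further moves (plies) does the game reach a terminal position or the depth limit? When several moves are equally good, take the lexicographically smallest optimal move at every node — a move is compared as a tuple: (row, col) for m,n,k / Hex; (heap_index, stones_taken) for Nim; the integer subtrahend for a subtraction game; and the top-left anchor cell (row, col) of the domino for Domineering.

PV length from [...#./...#.]: 4 plies

ply 1, H at ...#./...#. | H00=-1→##.#./...#.*; H01=-1→.###./...#.; H10=-1→...#./##.#.; H11=-1→...#./.###.
ply 2, V at ##.#./...#. | V02=+1→####./..##.*; V04=-1→##.##/...##
ply 3, H at ####./..##. | H10=-1→####./####.*
ply 4, V at ####./####. | V04=+1→#####/#####*
ply 5: #####/##### is terminal -1 (H); from ...#./...#. depth 5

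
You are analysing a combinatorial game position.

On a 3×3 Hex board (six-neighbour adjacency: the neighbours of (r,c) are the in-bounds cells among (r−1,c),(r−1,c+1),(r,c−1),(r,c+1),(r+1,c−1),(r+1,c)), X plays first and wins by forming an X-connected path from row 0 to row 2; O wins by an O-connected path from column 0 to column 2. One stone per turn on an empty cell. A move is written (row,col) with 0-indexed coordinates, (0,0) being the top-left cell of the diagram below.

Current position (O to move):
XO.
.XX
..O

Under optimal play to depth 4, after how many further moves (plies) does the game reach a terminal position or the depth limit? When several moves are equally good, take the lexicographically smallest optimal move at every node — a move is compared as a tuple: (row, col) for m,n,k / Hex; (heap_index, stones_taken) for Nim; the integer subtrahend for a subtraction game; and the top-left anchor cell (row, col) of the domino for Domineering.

ply 1, O at XO./.XX/..O | (0,2)=-1→XOO/.XX/..O*; (1,0)=-1→XO./OXX/..O; (2,0)=-1→XO./.XX/O.O; (2,1)=-1→XO./.XX/.OO
ply 2, X at XOO/.XX/..O | (1,0)=+1→XOO/XXX/..O*; (2,0)=-1→XOO/.XX/X.O; (2,1)=-1→XOO/.XX/.XO
ply 3, O at XOO/XXX/..O | (2,0)=-1→XOO/XXX/O.O*; (2,1)=-1→XOO/XXX/.OO
ply 4, X at XOO/XXX/O.O | (2,1)=+1→XOO/XXX/OXO*
ply 5: XOO/XXX/OXO is terminal -1 (O); from XO./.XX/..O depth 4

PV length from [XO./.XX/..O]: 4 plies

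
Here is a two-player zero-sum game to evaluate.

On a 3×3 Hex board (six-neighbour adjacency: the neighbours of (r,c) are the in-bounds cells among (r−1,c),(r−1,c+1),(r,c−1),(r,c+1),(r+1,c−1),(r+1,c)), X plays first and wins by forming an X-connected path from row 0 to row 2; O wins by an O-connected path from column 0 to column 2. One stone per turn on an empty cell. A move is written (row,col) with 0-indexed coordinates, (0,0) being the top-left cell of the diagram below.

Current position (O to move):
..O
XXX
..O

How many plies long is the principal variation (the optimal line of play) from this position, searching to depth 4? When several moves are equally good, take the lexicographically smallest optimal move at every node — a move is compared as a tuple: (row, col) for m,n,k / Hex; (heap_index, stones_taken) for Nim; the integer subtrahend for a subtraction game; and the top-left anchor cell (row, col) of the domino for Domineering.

PV length from [..O/XXX/..O]: 4 plies

[..O/XXX/..O] O move#1: (0,0):-1/O.O/XXX/..O*, (0,1):-1/.OO/XXX/..O, (2,0):-1/..O/XXX/O.O, (2,1):-1/..O/XXX/.OO
[O.O/XXX/..O] X move#2: (0,1):+1/OXO/XXX/..O*, (2,0):-1/O.O/XXX/X.O, (2,1):-1/O.O/XXX/.XO
[OXO/XXX/..O] O move#3: (2,0):-1/OXO/XXX/O.O*, (2,1):-1/OXO/XXX/.OO
[OXO/XXX/O.O] X move#4: (2,1):+1/OXO/XXX/OXO*
[OXO/XXX/OXO] end (terminal -1, O#5); searched ..O/XXX/..O to 4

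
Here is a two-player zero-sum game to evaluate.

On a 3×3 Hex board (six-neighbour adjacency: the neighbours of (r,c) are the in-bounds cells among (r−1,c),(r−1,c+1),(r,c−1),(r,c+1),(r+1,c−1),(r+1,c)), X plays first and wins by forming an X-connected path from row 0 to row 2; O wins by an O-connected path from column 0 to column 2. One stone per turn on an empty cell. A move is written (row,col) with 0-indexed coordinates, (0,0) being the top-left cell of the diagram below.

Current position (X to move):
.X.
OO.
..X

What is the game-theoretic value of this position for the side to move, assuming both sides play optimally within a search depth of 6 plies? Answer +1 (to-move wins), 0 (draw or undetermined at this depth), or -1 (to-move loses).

value(.X./OO./..X, X) = -1

ply 1, X at .X./OO./..X | (0,0)=-1→XX./OO./..X*; (0,2)=-1→.XX/OO./..X; (1,2)=-1→.X./OOX/..X; (2,0)=-1→.X./OO./X.X; (2,1)=-1→.X./OO./.XX
ply 2, O at XX./OO./..X | (0,2)=+1→XXO/OO./..X*; (1,2)=+1→XX./OOO/..X; (2,0)=+1→XX./OO./O.X; (2,1)=+1→XX./OO./.OX
ply 3: XXO/OO./..X is terminal -1 (X); from .X./OO./..X depth 6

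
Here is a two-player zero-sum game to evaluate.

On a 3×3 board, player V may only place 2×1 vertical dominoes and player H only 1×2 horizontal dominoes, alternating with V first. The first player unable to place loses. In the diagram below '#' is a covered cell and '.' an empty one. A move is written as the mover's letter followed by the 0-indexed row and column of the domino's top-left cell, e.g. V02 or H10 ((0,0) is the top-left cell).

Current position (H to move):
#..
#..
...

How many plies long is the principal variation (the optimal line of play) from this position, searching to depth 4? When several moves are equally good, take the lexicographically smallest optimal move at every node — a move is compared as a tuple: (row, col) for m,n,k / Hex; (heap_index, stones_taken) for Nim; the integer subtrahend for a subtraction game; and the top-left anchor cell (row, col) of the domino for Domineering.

ply 1, H at #../#../... | H01=-1→###/#../...; H11=+1→#../###/...*; H20=-1→#../#../##.; H21=-1→#../#../.##
ply 2: #../###/... is terminal -1 (V); from #../#../... depth 4

PV length from [#../#../...]: 1 ply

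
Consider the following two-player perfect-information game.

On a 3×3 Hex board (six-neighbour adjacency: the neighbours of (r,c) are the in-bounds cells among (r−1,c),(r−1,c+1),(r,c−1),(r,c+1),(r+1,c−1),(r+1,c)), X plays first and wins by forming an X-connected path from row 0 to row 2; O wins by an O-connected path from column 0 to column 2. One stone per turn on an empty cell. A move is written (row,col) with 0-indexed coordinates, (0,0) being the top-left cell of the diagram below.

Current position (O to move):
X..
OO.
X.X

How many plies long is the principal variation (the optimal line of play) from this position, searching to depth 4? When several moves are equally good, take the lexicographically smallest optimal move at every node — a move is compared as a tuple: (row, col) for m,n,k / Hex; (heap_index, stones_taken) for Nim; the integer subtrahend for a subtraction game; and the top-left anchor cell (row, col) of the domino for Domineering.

PV length from [X../OO./X.X]: 3 plies

[X../OO./X.X] O move#1: (0,1):+1/XO./OO./X.X*, (0,2):+1/X.O/OO./X.X, (1,2):+1/X../OOO/X.X, (2,1):+1/X../OO./XOX
[XO./OO./X.X] X move#2: (0,2):-1/XOX/OO./X.X*, (1,2):-1/XO./OOX/X.X, (2,1):-1/XO./OO./XXX
[XOX/OO./X.X] O move#3: (1,2):+1/XOX/OOO/X.X*, (2,1):-1/XOX/OO./XOX
[XOX/OOO/X.X] end (terminal -1, X#4); searched X../OO./X.X to 4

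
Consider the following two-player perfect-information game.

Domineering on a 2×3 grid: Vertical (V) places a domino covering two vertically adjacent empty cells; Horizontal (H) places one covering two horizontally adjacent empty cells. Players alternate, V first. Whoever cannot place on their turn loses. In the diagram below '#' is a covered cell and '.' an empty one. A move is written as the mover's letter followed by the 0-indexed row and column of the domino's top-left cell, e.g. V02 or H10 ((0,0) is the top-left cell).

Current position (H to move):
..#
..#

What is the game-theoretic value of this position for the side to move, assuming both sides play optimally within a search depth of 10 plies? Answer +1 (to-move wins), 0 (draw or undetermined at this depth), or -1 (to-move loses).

[..#/..#] H move#1: H00:+1/###/..#*, H10:+1/..#/###
[###/..#] end (terminal -1, V#2); searched ..#/..# to 10

value(..#/..#, H) = +1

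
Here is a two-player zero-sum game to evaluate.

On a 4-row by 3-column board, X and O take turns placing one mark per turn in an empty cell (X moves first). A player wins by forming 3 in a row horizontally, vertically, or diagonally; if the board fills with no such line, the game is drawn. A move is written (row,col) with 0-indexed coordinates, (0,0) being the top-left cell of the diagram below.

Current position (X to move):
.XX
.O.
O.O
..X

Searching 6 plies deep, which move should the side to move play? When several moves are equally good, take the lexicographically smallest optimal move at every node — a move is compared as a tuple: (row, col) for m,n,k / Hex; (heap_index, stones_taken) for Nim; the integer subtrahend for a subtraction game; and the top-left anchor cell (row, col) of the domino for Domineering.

X's best at [.XX/.O./O.O/..X]: (0,0)

p1 X@[.XX/.O./O.O/..X]: (0,0)[XXX/.O./O.O/..X]+1* (1,0)[.XX/XO./O.O/..X]-1 (1,2)[.XX/.OX/O.O/..X]-1 (2,1)[.XX/.O./OXO/..X]-1 (3,0)[.XX/.O./O.O/X.X]-1 (3,1)[.XX/.O./O.O/.XX]-1
p2 O@[XXX/.O./O.O/..X] terminal -1; root [.XX/.O./O.O/..X] d6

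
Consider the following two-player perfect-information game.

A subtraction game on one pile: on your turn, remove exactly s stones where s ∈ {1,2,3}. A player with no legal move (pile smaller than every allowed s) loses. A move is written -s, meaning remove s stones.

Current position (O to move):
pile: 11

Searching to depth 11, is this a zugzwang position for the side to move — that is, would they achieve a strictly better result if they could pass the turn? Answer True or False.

zugzwang(11, O) = False

p1 O@[11]: -1[10]-1 -2[9]-1 -3[8]+1*
p2 X@[8]: -1[7]-1* -2[6]-1 -3[5]-1
p3 O@[7]: -1[6]-1 -2[5]-1 -3[4]+1*
p4 X@[4]: -1[3]-1* -2[2]-1 -3[1]-1
p5 O@[3]: -1[2]-1 -2[1]-1 -3[0]+1*
p6 X@[0] terminal -1; root [11] d11
pass branch (X moves first from the same position):
  | p1 X@[11]: -1[10]-1 -2[9]-1 -3[8]+1*
  | p2 O@[8]: -1[7]-1* -2[6]-1 -3[5]-1
  | p3 X@[7]: -1[6]-1 -2[5]-1 -3[4]+1*
  | p4 O@[4]: -1[3]-1* -2[2]-1 -3[1]-1
  | p5 X@[3]: -1[2]-1 -2[1]-1 -3[0]+1*
  | p6 O@[0] terminal -1; root [11] d11
O moving scores +1; O passing scores -1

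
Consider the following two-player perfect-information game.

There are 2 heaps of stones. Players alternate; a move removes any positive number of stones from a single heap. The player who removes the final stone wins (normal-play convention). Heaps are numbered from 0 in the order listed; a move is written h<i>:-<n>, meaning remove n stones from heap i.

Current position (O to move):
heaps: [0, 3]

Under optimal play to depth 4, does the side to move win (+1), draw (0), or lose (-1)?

value((0,3), O) = +1

[(0,3)] O move#1: h1:-1:-1/(0,2), h1:-2:-1/(0,1), h1:-3:+1/(0,0)*
[(0,0)] end (terminal -1, X#2); searched (0,3) to 4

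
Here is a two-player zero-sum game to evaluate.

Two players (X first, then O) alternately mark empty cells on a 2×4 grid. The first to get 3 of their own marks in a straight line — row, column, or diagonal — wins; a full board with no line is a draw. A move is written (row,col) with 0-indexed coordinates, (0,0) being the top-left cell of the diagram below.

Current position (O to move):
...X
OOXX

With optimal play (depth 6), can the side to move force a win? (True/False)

O winning at [...X/OOXX]: False

p1 O@[...X/OOXX]: (0,0)[O..X/OOXX]+0* (0,1)[.O.X/OOXX]+0 (0,2)[..OX/OOXX]+0
p2 X@[O..X/OOXX]: (0,1)[OX.X/OOXX]+0* (0,2)[O.XX/OOXX]+0
p3 O@[OX.X/OOXX]: (0,2)[OXOX/OOXX]+0*
p4 X@[OXOX/OOXX] terminal +0; root [...X/OOXX] d6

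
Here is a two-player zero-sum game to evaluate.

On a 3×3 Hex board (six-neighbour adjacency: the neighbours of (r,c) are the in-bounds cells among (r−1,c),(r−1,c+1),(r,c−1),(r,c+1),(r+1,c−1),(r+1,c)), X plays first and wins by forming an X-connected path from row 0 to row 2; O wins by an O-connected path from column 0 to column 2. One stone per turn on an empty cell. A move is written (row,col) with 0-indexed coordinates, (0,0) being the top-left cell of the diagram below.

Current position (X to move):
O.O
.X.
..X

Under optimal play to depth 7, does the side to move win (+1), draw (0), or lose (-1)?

value(O.O/.X./..X, X) = +1

ply 1, X at O.O/.X./..X | (0,1)=+1→OXO/.X./..X*; (1,0)=-1→O.O/XX./..X; (1,2)=-1→O.O/.XX/..X; (2,0)=-1→O.O/.X./X.X; (2,1)=-1→O.O/.X./.XX
ply 2, O at OXO/.X./..X | (1,0)=-1→OXO/OX./..X*; (1,2)=-1→OXO/.XO/..X; (2,0)=-1→OXO/.X./O.X; (2,1)=-1→OXO/.X./.OX
ply 3, X at OXO/OX./..X | (1,2)=+1→OXO/OXX/..X*; (2,0)=+1→OXO/OX./X.X; (2,1)=+1→OXO/OX./.XX
ply 4: OXO/OXX/..X is terminal -1 (O); from O.O/.X./..X depth 7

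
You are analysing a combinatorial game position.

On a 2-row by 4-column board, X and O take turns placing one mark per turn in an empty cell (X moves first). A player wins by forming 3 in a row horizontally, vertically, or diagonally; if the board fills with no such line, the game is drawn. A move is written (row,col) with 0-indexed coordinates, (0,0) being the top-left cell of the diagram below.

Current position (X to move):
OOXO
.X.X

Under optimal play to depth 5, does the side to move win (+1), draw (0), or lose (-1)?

p1 X@[OOXO/.X.X]: (1,0)[OOXO/XX.X]+0 (1,2)[OOXO/.XXX]+1*
p2 O@[OOXO/.XXX] terminal -1; root [OOXO/.X.X] d5

value(OOXO/.X.X, X) = +1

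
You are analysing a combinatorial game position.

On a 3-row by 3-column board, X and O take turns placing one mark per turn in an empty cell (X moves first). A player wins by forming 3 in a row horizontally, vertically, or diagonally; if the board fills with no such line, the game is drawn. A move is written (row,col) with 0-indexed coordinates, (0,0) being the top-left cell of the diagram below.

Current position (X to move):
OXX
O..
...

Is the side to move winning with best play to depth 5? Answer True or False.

[OXX/O../...] X move#1: (1,1):-1/OXX/OX./...*, (1,2):-1/OXX/O.X/..., (2,0):-1/OXX/O../X.., (2,1):-1/OXX/O../.X., (2,2):-1/OXX/O../..X
[OXX/OX./...] O move#2: (1,2):-1/OXX/OXO/..., (2,0):+1/OXX/OX./O..*, (2,1):-1/OXX/OX./.O., (2,2):-1/OXX/OX./..O
[OXX/OX./O..] end (terminal -1, X#3); searched OXX/O../... to 5

X winning at [OXX/O../...]: False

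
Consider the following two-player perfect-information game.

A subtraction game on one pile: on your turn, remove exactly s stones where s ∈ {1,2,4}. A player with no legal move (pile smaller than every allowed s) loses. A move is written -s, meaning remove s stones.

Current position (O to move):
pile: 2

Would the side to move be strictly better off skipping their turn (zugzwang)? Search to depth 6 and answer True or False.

ply 1, O at 2 | -1=-1→1; -2=+1→0*
ply 2: 0 is terminal -1 (X); from 2 depth 6
pass branch (X moves first from the same position):
  | ply 1, X at 2 | -1=-1→1; -2=+1→0*
  | ply 2: 0 is terminal -1 (O); from 2 depth 6
O moving scores +1; O passing scores -1

zugzwang(2, O) = False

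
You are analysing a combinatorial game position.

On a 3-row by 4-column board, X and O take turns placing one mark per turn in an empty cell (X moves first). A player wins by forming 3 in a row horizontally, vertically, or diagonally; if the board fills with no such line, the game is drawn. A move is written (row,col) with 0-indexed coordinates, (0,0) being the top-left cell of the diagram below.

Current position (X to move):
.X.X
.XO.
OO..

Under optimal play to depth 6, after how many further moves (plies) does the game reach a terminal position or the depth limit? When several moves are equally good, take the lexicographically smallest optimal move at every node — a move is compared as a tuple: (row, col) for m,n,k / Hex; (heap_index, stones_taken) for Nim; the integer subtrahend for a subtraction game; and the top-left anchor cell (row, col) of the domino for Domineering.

p1 X@[.X.X/.XO./OO..]: (0,0)[XX.X/.XO./OO..]-1 (0,2)[.XXX/.XO./OO..]+1* (1,0)[.X.X/XXO./OO..]-1 (1,3)[.X.X/.XOX/OO..]-1 (2,2)[.X.X/.XO./OOX.]+1 (2,3)[.X.X/.XO./OO.X]-1
p2 O@[.XXX/.XO./OO..] terminal -1; root [.X.X/.XO./OO..] d6

PV length from [.X.X/.XO./OO..]: 1 ply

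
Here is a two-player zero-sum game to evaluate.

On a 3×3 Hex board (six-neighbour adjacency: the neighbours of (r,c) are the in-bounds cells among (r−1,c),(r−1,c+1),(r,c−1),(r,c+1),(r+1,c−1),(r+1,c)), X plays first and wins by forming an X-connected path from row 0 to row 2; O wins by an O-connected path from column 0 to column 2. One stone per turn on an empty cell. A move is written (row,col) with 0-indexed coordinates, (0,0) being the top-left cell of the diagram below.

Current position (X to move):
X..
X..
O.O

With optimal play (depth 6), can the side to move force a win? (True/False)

X winning at [X../X../O.O]: False

ply 1, X at X../X../O.O | (0,1)=-1→XX./X../O.O*; (0,2)=-1→X.X/X../O.O; (1,1)=-1→X../XX./O.O; (1,2)=-1→X../X.X/O.O; (2,1)=-1→X../X../OXO
ply 2, O at XX./X../O.O | (0,2)=+1→XXO/X../O.O*; (1,1)=+1→XX./XO./O.O; (1,2)=+1→XX./X.O/O.O; (2,1)=+1→XX./X../OOO
ply 3, X at XXO/X../O.O | (1,1)=-1→XXO/XX./O.O*; (1,2)=-1→XXO/X.X/O.O; (2,1)=-1→XXO/X../OXO
ply 4, O at XXO/XX./O.O | (1,2)=-1→XXO/XXO/O.O; (2,1)=+1→XXO/XX./OOO*
ply 5: XXO/XX./OOO is terminal -1 (X); from X../X../O.O depth 6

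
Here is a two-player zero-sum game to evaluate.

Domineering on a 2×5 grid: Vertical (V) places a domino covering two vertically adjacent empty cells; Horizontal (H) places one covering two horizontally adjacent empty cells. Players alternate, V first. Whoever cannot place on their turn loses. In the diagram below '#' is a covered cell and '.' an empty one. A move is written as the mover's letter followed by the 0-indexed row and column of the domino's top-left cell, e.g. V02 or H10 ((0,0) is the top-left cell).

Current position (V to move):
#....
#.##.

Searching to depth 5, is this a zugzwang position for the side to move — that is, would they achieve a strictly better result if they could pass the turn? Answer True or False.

zugzwang(#..../#.##., V) = True

ply 1, V at #..../#.##. | V01=-1→##.../####.*; V04=-1→#...#/#.###
ply 2, H at ##.../####. | H02=-1→####./####.; H03=+1→##.##/####.*
ply 3: ##.##/####. is terminal -1 (V); from #..../#.##. depth 5
pass branch (H moves first from the same position):
  | ply 1, H at #..../#.##. | H01=-1→###../#.##.*; H02=-1→#.##./#.##.; H03=-1→#..##/#.##.
  | ply 2, V at ###../#.##. | V04=+1→###.#/#.###*
  | ply 3: ###.#/#.### is terminal -1 (H); from #..../#.##. depth 5
V moving scores -1; V passing scores +1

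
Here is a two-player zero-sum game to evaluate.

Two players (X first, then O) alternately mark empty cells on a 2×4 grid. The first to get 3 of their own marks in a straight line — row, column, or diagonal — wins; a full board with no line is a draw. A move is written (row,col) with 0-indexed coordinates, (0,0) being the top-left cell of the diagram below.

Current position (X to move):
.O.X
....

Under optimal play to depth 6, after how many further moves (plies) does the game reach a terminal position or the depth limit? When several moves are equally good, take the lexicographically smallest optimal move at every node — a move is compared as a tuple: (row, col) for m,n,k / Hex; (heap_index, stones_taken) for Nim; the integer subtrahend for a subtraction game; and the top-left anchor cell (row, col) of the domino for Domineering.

PV length from [.O.X/....]: 6 plies

p1 X@[.O.X/....]: (0,0)[XO.X/....]+0* (0,2)[.OXX/....]+0 (1,0)[.O.X/X...]+0 (1,1)[.O.X/.X..]+0 (1,2)[.O.X/..X.]+0 (1,3)[.O.X/...X]+0
p2 O@[XO.X/....]: (0,2)[XOOX/....]+0* (1,0)[XO.X/O...]+0 (1,1)[XO.X/.O..]+0 (1,2)[XO.X/..O.]+0 (1,3)[XO.X/...O]+0
p3 X@[XOOX/....]: (1,0)[XOOX/X...]+0* (1,1)[XOOX/.X..]+0 (1,2)[XOOX/..X.]+0 (1,3)[XOOX/...X]+0
p4 O@[XOOX/X...]: (1,1)[XOOX/XO..]+0* (1,2)[XOOX/X.O.]+0 (1,3)[XOOX/X..O]+0
p5 X@[XOOX/XO..]: (1,2)[XOOX/XOX.]+0* (1,3)[XOOX/XO.X]+0
p6 O@[XOOX/XOX.]: (1,3)[XOOX/XOXO]+0*
p7 X@[XOOX/XOXO] terminal +0; root [.O.X/....] d6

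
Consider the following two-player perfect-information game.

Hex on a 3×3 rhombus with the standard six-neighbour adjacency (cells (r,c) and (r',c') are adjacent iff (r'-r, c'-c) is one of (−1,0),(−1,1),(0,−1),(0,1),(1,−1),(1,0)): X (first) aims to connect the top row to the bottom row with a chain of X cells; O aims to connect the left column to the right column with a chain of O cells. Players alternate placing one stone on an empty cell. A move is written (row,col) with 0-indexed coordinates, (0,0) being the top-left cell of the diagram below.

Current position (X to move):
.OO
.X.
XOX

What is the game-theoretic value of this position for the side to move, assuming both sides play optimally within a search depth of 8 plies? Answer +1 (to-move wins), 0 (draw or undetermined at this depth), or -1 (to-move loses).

[.OO/.X./XOX] X move#1: (0,0):-1/XOO/.X./XOX*, (1,0):-1/.OO/XX./XOX, (1,2):-1/.OO/.XX/XOX
[XOO/.X./XOX] O move#2: (1,0):+1/XOO/OX./XOX*, (1,2):-1/XOO/.XO/XOX
[XOO/OX./XOX] end (terminal -1, X#3); searched .OO/.X./XOX to 8

value(.OO/.X./XOX, X) = -1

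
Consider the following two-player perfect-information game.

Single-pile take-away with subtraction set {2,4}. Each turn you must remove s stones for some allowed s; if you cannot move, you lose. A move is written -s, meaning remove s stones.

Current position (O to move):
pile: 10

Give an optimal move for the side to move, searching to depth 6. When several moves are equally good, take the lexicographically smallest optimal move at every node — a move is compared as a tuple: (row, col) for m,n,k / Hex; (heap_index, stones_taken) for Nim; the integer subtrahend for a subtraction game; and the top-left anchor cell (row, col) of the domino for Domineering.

[10] O move#1: -2:-1/8, -4:+1/6*
[6] X move#2: -2:-1/4*, -4:-1/2
[4] O move#3: -2:-1/2, -4:+1/0*
[0] end (terminal -1, X#4); searched 10 to 6

O's best at [10]: -4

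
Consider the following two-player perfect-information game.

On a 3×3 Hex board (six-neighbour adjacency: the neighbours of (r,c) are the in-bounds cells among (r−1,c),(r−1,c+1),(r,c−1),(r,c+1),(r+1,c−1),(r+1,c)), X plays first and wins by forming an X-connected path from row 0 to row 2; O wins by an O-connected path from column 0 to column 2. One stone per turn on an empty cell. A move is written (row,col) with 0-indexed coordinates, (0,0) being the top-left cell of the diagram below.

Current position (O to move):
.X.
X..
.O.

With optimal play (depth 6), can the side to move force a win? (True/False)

p1 O@[.X./X../.O.]: (0,0)[OX./X../.O.]-1 (0,2)[.XO/X../.O.]-1 (1,1)[.X./XO./.O.]-1 (1,2)[.X./X.O/.O.]-1 (2,0)[.X./X../OO.]+1* (2,2)[.X./X../.OO]-1
p2 X@[.X./X../OO.]: (0,0)[XX./X../OO.]-1* (0,2)[.XX/X../OO.]-1 (1,1)[.X./XX./OO.]-1 (1,2)[.X./X.X/OO.]-1 (2,2)[.X./X../OOX]-1
p3 O@[XX./X../OO.]: (0,2)[XXO/X../OO.]+1* (1,1)[XX./XO./OO.]+1 (1,2)[XX./X.O/OO.]+1 (2,2)[XX./X../OOO]+1
p4 X@[XXO/X../OO.]: (1,1)[XXO/XX./OO.]-1* (1,2)[XXO/X.X/OO.]-1 (2,2)[XXO/X../OOX]-1
p5 O@[XXO/XX./OO.]: (1,2)[XXO/XXO/OO.]+1* (2,2)[XXO/XX./OOO]+1
p6 X@[XXO/XXO/OO.] terminal -1; root [.X./X../.O.] d6

O winning at [.X./X../.O.]: True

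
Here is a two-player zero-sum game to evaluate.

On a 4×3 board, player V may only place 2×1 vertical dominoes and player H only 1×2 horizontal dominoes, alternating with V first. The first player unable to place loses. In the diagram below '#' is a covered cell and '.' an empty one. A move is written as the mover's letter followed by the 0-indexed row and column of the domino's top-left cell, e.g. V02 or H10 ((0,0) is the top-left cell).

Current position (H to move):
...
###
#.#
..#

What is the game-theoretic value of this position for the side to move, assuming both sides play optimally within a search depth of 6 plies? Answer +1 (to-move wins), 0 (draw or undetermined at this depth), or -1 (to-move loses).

value(.../###/#.#/..#, H) = +1

ply 1, H at .../###/#.#/..# | H00=-1→##./###/#.#/..#; H01=-1→.##/###/#.#/..#; H30=+1→.../###/#.#/###*
ply 2: .../###/#.#/### is terminal -1 (V); from .../###/#.#/..# depth 6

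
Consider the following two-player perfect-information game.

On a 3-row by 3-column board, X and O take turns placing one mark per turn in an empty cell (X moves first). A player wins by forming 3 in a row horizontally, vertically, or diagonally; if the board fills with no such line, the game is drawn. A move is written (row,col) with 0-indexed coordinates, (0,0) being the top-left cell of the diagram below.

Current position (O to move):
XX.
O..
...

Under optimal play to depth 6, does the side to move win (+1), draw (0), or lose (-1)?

value(XX./O../..., O) = -1

ply 1, O at XX./O../... | (0,2)=-1→XXO/O../...*; (1,1)=-1→XX./OO./...; (1,2)=-1→XX./O.O/...; (2,0)=-1→XX./O../O..; (2,1)=-1→XX./O../.O.; (2,2)=-1→XX./O../..O
ply 2, X at XXO/O../... | (1,1)=+1→XXO/OX./...*; (1,2)=+0→XXO/O.X/...; (2,0)=-1→XXO/O../X..; (2,1)=-1→XXO/O../.X.; (2,2)=-1→XXO/O../..X
ply 3, O at XXO/OX./... | (1,2)=-1→XXO/OXO/...*; (2,0)=-1→XXO/OX./O..; (2,1)=-1→XXO/OX./.O.; (2,2)=-1→XXO/OX./..O
ply 4, X at XXO/OXO/... | (2,0)=-1→XXO/OXO/X..; (2,1)=+1→XXO/OXO/.X.*; (2,2)=+1→XXO/OXO/..X
ply 5: XXO/OXO/.X. is terminal -1 (O); from XX./O../... depth 6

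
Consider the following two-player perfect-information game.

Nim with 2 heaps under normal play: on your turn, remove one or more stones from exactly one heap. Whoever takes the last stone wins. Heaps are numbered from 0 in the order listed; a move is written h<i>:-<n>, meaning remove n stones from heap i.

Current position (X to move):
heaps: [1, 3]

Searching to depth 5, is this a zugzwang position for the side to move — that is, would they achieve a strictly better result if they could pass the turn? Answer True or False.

[(1,3)] X move#1: h0:-1:-1/(0,3), h1:-1:-1/(1,2), h1:-2:+1/(1,1)*, h1:-3:-1/(1,0)
[(1,1)] O move#2: h0:-1:-1/(0,1)*, h1:-1:-1/(1,0)
[(0,1)] X move#3: h1:-1:+1/(0,0)*
[(0,0)] end (terminal -1, O#4); searched (1,3) to 5
if X skipped the turn, O would face:
~ [(1,3)] O move#1: h0:-1:-1/(0,3), h1:-1:-1/(1,2), h1:-2:+1/(1,1)*, h1:-3:-1/(1,0)
~ [(1,1)] X move#2: h0:-1:-1/(0,1)*, h1:-1:-1/(1,0)
~ [(0,1)] O move#3: h1:-1:+1/(0,0)*
~ [(0,0)] end (terminal -1, X#4); searched (1,3) to 5
compare (X): move=+1 vs pass=-1

zugzwang((1,3), X) = False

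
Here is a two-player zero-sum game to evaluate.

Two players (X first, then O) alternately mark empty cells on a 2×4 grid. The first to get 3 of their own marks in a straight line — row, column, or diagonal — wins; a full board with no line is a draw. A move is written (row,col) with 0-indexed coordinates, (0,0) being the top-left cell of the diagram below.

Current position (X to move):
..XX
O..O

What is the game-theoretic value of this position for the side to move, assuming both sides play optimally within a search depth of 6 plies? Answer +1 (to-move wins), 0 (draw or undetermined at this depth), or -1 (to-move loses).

value(..XX/O..O, X) = +1

p1 X@[..XX/O..O]: (0,0)[X.XX/O..O]+0 (0,1)[.XXX/O..O]+1* (1,1)[..XX/OX.O]+0 (1,2)[..XX/O.XO]+0
p2 O@[.XXX/O..O] terminal -1; root [..XX/O..O] d6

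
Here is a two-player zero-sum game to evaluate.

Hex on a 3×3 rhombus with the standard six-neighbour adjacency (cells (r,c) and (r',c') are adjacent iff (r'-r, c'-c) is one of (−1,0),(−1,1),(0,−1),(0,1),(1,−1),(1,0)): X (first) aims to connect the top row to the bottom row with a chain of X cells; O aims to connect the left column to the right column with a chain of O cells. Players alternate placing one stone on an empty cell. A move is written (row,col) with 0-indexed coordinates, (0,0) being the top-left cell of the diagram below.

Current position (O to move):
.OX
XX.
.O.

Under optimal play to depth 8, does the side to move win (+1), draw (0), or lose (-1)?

value(.OX/XX./.O., O) = +1

[.OX/XX./.O.] O move#1: (0,0):-1/OOX/XX./.O., (1,2):-1/.OX/XXO/.O., (2,0):+1/.OX/XX./OO.*, (2,2):-1/.OX/XX./.OO
[.OX/XX./OO.] X move#2: (0,0):-1/XOX/XX./OO.*, (1,2):-1/.OX/XXX/OO., (2,2):-1/.OX/XX./OOX
[XOX/XX./OO.] O move#3: (1,2):+1/XOX/XXO/OO.*, (2,2):+1/XOX/XX./OOO
[XOX/XXO/OO.] end (terminal -1, X#4); searched .OX/XX./.O. to 8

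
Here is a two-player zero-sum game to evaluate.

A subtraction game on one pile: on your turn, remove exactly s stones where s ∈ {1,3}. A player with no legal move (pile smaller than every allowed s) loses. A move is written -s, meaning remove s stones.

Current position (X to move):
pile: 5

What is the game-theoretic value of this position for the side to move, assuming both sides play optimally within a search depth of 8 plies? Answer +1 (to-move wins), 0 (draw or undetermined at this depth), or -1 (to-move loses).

[5] X move#1: -1:+1/4*, -3:+1/2
[4] O move#2: -1:-1/3*, -3:-1/1
[3] X move#3: -1:+1/2*, -3:+1/0
[2] O move#4: -1:-1/1*
[1] X move#5: -1:+1/0*
[0] end (terminal -1, O#6); searched 5 to 8

value(5, X) = +1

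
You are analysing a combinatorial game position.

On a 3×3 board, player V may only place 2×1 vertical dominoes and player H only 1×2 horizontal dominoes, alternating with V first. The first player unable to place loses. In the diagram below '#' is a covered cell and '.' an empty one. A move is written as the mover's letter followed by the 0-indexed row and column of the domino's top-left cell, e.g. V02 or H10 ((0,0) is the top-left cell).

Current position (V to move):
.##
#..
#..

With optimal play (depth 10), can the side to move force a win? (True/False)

[.##/#../#..] V move#1: V11:+1/.##/##./##.*, V12:+1/.##/#.#/#.#
[.##/##./##.] end (terminal -1, H#2); searched .##/#../#.. to 10

V winning at [.##/#../#..]: True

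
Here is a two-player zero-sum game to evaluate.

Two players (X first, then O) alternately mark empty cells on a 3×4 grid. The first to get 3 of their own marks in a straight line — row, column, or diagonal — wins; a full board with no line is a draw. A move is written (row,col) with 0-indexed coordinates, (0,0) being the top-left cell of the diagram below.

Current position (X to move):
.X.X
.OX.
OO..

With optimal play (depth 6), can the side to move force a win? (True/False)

X winning at [.X.X/.OX./OO..]: True

ply 1, X at .X.X/.OX./OO.. | (0,0)=-1→XX.X/.OX./OO..; (0,2)=+1→.XXX/.OX./OO..*; (1,0)=-1→.X.X/XOX./OO..; (1,3)=-1→.X.X/.OXX/OO..; (2,2)=-1→.X.X/.OX./OOX.; (2,3)=+1→.X.X/.OX./OO.X
ply 2: .XXX/.OX./OO.. is terminal -1 (O); from .X.X/.OX./OO.. depth 6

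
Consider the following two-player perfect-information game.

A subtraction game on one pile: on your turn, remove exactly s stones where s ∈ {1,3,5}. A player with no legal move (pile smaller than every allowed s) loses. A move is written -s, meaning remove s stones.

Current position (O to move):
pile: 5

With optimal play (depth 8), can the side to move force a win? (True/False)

[5] O move#1: -1:+1/4*, -3:+1/2, -5:+1/0
[4] X move#2: -1:-1/3*, -3:-1/1
[3] O move#3: -1:+1/2*, -3:+1/0
[2] X move#4: -1:-1/1*
[1] O move#5: -1:+1/0*
[0] end (terminal -1, X#6); searched 5 to 8

O winning at [5]: True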